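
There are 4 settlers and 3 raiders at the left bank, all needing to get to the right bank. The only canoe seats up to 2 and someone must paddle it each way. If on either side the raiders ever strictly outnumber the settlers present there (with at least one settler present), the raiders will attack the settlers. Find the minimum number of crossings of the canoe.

11

Counting alone: each trip to the right bank takes at most 2 across and each return brings at least 1 back, so after t trips out (and t−1 returns) at most 2t − (t−1) of the 7 are across; that first reaches 7 at t = 6, so at least 11 crossings are needed.
The plan below uses exactly 11 crossings, so it is optimal:
1. 2 raiders → the right bank.  (the left bank: 4S 1R; the right bank: 0S 2R)
2. 1 raider ← the left bank.  (the left bank: 4S 2R; the right bank: 0S 1R)
3. 2 raiders → the right bank.  (the left bank: 4S 0R; the right bank: 0S 3R)
4. 1 raider ← the left bank.  (the left bank: 4S 1R; the right bank: 0S 2R)
5. 2 settlers → the right bank.  (the left bank: 2S 1R; the right bank: 2S 2R)
6. 1 raider ← the left bank.  (the left bank: 2S 2R; the right bank: 2S 1R)
7. 1 settler and 1 raider → the right bank.  (the left bank: 1S 1R; the right bank: 3S 2R)
8. 1 settler ← the left bank.  (the left bank: 2S 1R; the right bank: 2S 2R)
9. 1 settler and 1 raider → the right bank.  (the left bank: 1S 0R; the right bank: 3S 3R)
10. 1 raider ← the left bank.  (the left bank: 1S 1R; the right bank: 3S 2R)
11. 1 settler and 1 raider → the right bank.  (the left bank: 0S 0R; the right bank: 4S 3R)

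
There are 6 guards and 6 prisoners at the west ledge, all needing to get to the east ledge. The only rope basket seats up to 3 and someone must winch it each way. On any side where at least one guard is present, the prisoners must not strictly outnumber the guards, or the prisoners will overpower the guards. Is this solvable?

No

Following every safe sequence of crossings from the start, the most of the 12 that can be at the east ledge as the rope basket arrives there on crossings 1, 3, 5 is 3, 5, 6 respectively; the best ever achieved is 6 of 12.
From crossing 7 on, no configuration arises that was not already reachable earlier: only 17 distinct safe configurations (who is on which side, and where the rope basket is) can ever be reached, none of them has everyone across, and every continuation just revisits them. They are: 0 guards + 0 prisoners across (rope basket back at the start); 0 guards + 1 prisoner across (rope basket there); 0 guards + 1 prisoner across (rope basket back at the start); 0 guards + 2 prisoners across (rope basket there); 0 guards + 2 prisoners across (rope basket back at the start); 0 guards + 3 prisoners across (rope basket there); 0 guards + 3 prisoners across (rope basket back at the start); 0 guards + 4 prisoners across (rope basket there); 0 guards + 4 prisoners across (rope basket back at the start); 0 guards + 5 prisoners across (rope basket there); 0 guards + 5 prisoners across (rope basket back at the start); 0 guards + 6 prisoners across (rope basket there); 1 guard + 1 prisoner across (rope basket there); 1 guard + 1 prisoner across (rope basket back at the start); 2 guards + 2 prisoners across (rope basket there); 2 guards + 2 prisoners across (rope basket back at the start); 3 guards + 3 prisoners across (rope basket there). So no valid plan exists.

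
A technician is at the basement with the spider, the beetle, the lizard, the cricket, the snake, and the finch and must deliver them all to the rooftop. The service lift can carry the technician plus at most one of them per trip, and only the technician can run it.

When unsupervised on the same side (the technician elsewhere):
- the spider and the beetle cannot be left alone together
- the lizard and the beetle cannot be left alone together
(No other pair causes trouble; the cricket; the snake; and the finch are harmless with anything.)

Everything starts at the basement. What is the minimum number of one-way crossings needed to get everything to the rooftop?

13

Counting alone: the technician can take at most 1 across per trip to the rooftop, so moving all 6 needs at least 6 loaded trips out, with a return between consecutive ones — at least 11 crossings.
The safety rule pushes this higher. Following every safe sequence of crossings, the most of the 6 that can be at the rooftop as the service lift arrives there on crossing 11 is 5 — never all 6.
So no plan with fewer than 13 crossings exists, and this one achieves 13:
1. Technician goes to the rooftop with the beetle.
2. Technician goes back to the basement alone.
3. Technician goes to the rooftop with the spider.
4. Technician goes back to the basement with the beetle.
5. Technician goes to the rooftop with the lizard.
6. Technician goes back to the basement alone.
7. Technician goes to the rooftop with the cricket.
8. Technician goes back to the basement alone.
9. Technician goes to the rooftop with the snake.
10. Technician goes back to the basement alone.
11. Technician goes to the rooftop with the finch.
12. Technician goes back to the basement alone.
13. Technician goes to the rooftop with the beetle.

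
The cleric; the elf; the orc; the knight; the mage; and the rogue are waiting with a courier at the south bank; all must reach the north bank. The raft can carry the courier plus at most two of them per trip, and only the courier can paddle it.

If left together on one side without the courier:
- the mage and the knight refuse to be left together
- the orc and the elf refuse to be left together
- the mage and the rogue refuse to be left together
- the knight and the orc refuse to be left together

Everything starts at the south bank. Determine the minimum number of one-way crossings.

Counting alone: the courier can take at most 2 across per trip to the north bank, so moving all 6 needs at least 3 loaded trips out, with a return between consecutive ones — at least 5 crossings.
The safety rule pushes this higher. Following every safe sequence of crossings, the most of the 6 that can be at the north bank as the raft arrives there on crossing 5 is 5 — never all 6.
So no plan with fewer than 7 crossings exists, and this one achieves 7:
1. Courier goes to the north bank with the mage and the orc.
2. Courier goes back to the south bank alone.
3. Courier goes to the north bank with the cleric and the elf.
4. Courier goes back to the south bank with the orc.
5. Courier goes to the north bank with the knight and the rogue.
6. Courier goes back to the south bank with the mage.
7. Courier goes to the north bank with the mage and the orc.

7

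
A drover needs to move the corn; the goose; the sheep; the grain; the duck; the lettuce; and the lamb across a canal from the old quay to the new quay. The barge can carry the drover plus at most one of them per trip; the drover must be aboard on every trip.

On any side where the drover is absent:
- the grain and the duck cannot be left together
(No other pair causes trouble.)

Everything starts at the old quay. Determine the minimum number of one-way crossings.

13

Counting alone: the drover can take at most 1 across per trip to the new quay, so moving all 7 needs at least 7 loaded trips out, with a return between consecutive ones — at least 13 crossings.
The plan below uses exactly 13 crossings, so it is optimal:
1. Drover goes to the new quay with the grain.  [the old quay: the corn, the duck, the goose, the lamb, the lettuce, the sheep | the new quay: the grain]
2. Drover goes back to the old quay alone.  [the old quay: the corn, the duck, the goose, the lamb, the lettuce, the sheep | the new quay: the grain]
3. Drover goes to the new quay with the corn.  [the old quay: the duck, the goose, the lamb, the lettuce, the sheep | the new quay: the corn, the grain]
4. Drover goes back to the old quay alone.  [the old quay: the duck, the goose, the lamb, the lettuce, the sheep | the new quay: the corn, the grain]
5. Drover goes to the new quay with the goose.  [the old quay: the duck, the lamb, the lettuce, the sheep | the new quay: the corn, the goose, the grain]
6. Drover goes back to the old quay alone.  [the old quay: the duck, the lamb, the lettuce, the sheep | the new quay: the corn, the goose, the grain]
7. Drover goes to the new quay with the sheep.  [the old quay: the duck, the lamb, the lettuce | the new quay: the corn, the goose, the grain, the sheep]
8. Drover goes back to the old quay alone.  [the old quay: the duck, the lamb, the lettuce | the new quay: the corn, the goose, the grain, the sheep]
9. Drover goes to the new quay with the lettuce.  [the old quay: the duck, the lamb | the new quay: the corn, the goose, the grain, the lettuce, the sheep]
10. Drover goes back to the old quay alone.  [the old quay: the duck, the lamb | the new quay: the corn, the goose, the grain, the lettuce, the sheep]
11. Drover goes to the new quay with the lamb.  [the old quay: the duck | the new quay: the corn, the goose, the grain, the lamb, the lettuce, the sheep]
12. Drover goes back to the old quay alone.  [the old quay: the duck | the new quay: the corn, the goose, the grain, the lamb, the lettuce, the sheep]
13. Drover goes to the new quay with the duck.  [the old quay: — | the new quay: the corn, the duck, the goose, the grain, the lamb, the lettuce, the sheep]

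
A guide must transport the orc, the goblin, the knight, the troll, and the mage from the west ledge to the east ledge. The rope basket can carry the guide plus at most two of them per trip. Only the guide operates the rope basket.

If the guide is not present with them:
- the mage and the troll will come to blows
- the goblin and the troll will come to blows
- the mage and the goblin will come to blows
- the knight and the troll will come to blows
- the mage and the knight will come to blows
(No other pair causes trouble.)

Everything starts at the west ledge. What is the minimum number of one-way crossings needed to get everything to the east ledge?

7

Counting alone: the guide can take at most 2 across per trip to the east ledge, so moving all 5 needs at least 3 loaded trips out, with a return between consecutive ones — at least 5 crossings.
The safety rule pushes this higher. Following every safe sequence of crossings, the most of the 5 that can be at the east ledge as the rope basket arrives there on crossing 5 is 4 — never all 5.
So no plan with fewer than 7 crossings exists, and this one achieves 7:
1. Guide goes to the east ledge with the mage and the troll.
2. Guide goes back to the west ledge with the troll.
3. Guide goes to the east ledge with the orc and the troll.
4. Guide goes back to the west ledge with the troll.
5. Guide goes to the east ledge with the goblin and the knight.
6. Guide goes back to the west ledge with the mage.
7. Guide goes to the east ledge with the mage and the troll.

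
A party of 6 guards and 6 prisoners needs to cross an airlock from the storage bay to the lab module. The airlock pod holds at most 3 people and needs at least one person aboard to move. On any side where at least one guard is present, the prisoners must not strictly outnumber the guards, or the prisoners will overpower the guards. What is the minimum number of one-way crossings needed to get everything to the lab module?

Following every safe sequence of crossings from the start, the most of the 12 that can be at the lab module as the airlock pod arrives there on crossings 1, 3, 5 is 3, 5, 6 respectively; the best ever achieved is 6 of 12.
From crossing 7 on, no configuration arises that was not already reachable earlier: only 17 distinct safe configurations (who is on which side, and where the airlock pod is) can ever be reached, none of them has everyone across, and every continuation just revisits them. They are: 0 guards + 0 prisoners across (airlock pod back at the start); 0 guards + 1 prisoner across (airlock pod there); 0 guards + 1 prisoner across (airlock pod back at the start); 0 guards + 2 prisoners across (airlock pod there); 0 guards + 2 prisoners across (airlock pod back at the start); 0 guards + 3 prisoners across (airlock pod there); 0 guards + 3 prisoners across (airlock pod back at the start); 0 guards + 4 prisoners across (airlock pod there); 0 guards + 4 prisoners across (airlock pod back at the start); 0 guards + 5 prisoners across (airlock pod there); 0 guards + 5 prisoners across (airlock pod back at the start); 0 guards + 6 prisoners across (airlock pod there); 1 guard + 1 prisoner across (airlock pod there); 1 guard + 1 prisoner across (airlock pod back at the start); 2 guards + 2 prisoners across (airlock pod there); 2 guards + 2 prisoners across (airlock pod back at the start); 3 guards + 3 prisoners across (airlock pod there). So no valid plan exists.

impossible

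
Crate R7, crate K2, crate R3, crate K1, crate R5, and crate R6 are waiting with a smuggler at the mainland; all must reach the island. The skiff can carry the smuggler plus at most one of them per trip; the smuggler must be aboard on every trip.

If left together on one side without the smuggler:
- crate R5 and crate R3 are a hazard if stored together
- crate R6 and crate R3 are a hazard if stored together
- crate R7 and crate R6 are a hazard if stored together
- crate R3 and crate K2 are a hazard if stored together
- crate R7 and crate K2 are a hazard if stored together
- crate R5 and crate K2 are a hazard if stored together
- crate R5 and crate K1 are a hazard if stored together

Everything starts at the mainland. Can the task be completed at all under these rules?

No

Whatever the first load, the items left behind include a forbidden pair without the smuggler. No opening move is safe, so no plan exists.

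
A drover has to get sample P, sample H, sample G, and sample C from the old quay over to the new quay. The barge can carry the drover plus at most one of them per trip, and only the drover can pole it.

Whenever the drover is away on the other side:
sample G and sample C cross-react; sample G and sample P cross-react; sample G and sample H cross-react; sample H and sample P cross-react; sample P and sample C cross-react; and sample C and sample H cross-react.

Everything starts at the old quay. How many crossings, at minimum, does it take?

Whatever the first load, the items left behind include a forbidden pair without the drover. No opening move is safe, so no plan exists.

impossible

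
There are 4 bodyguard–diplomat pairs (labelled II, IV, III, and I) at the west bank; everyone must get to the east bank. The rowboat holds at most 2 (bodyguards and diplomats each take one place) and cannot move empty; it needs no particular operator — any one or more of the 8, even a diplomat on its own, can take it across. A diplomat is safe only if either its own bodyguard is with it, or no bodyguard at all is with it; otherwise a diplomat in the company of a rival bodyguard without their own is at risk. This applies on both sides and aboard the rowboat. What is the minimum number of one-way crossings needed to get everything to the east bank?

Following every safe sequence of crossings from the start, the most of the 8 that can be at the east bank as the rowboat arrives there on crossings 1, 3, 5 is 2, 3, 4 respectively; the best ever achieved is 4 of 8.
From crossing 7 on, no configuration arises that was not already reachable earlier: only 44 distinct safe configurations (who is on which side, and where the rowboat is) can ever be reached, none of them has everyone across, and every continuation just revisits them. So no valid plan exists.

impossible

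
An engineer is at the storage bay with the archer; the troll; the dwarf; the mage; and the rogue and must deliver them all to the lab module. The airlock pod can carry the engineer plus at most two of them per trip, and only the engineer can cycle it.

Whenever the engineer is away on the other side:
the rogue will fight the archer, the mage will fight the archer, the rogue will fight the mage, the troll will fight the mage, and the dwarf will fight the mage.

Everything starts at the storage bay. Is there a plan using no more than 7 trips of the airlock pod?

Yes — this plan uses 7 crossings (≤ 7):
1. Engineer goes to the lab module with the archer and the mage.  [the storage bay: the dwarf, the rogue, the troll | the lab module: the archer, the mage]
2. Engineer goes back to the storage bay with the archer.  [the storage bay: the archer, the dwarf, the rogue, the troll | the lab module: the mage]
3. Engineer goes to the lab module with the archer and the troll.  [the storage bay: the dwarf, the rogue | the lab module: the archer, the mage, the troll]
4. Engineer goes back to the storage bay with the mage.  [the storage bay: the dwarf, the mage, the rogue | the lab module: the archer, the troll]
5. Engineer goes to the lab module with the dwarf and the mage.  [the storage bay: the rogue | the lab module: the archer, the dwarf, the mage, the troll]
6. Engineer goes back to the storage bay with the mage.  [the storage bay: the mage, the rogue | the lab module: the archer, the dwarf, the troll]
7. Engineer goes to the lab module with the mage and the rogue.  [the storage bay: — | the lab module: the archer, the dwarf, the mage, the rogue, the troll]

Yes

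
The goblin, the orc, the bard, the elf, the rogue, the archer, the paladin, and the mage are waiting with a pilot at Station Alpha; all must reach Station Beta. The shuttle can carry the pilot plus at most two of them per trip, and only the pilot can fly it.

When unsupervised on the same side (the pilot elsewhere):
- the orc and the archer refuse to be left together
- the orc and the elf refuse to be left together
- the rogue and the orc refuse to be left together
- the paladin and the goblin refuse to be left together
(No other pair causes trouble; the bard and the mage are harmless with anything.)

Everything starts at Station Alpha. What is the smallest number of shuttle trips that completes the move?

Counting alone: the pilot can take at most 2 across per trip to Station Beta, so moving all 8 needs at least 4 loaded trips out, with a return between consecutive ones — at least 7 crossings.
The safety rule pushes this higher. Following every safe sequence of crossings, the most of the 8 that can be at Station Beta as the shuttle arrives there on crossing 7 is 7 — never all 8.
So no plan with fewer than 9 crossings exists, and this one achieves 9:
1. Pilot goes to Station Beta with the goblin and the orc.
2. Pilot goes back to Station Alpha alone.
3. Pilot goes to Station Beta with the bard.
4. Pilot goes back to Station Alpha alone.
5. Pilot goes to Station Beta with the elf and the rogue.
6. Pilot goes back to Station Alpha with the orc.
7. Pilot goes to Station Beta with the archer and the mage.
8. Pilot goes back to Station Alpha alone.
9. Pilot goes to Station Beta with the orc and the paladin.

9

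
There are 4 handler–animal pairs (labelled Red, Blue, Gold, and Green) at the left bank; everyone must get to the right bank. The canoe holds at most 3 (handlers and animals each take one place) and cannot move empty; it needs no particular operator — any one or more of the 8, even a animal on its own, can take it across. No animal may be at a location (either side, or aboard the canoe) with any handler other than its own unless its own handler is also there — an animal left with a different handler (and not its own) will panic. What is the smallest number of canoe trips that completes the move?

Counting alone: each trip to the right bank takes at most 3 across and each return brings at least 1 back, so after t trips out (and t−1 returns) at most 3t − (t−1) of the 8 are across; that first reaches 8 at t = 4, so at least 7 crossings are needed.
The safety rule pushes this higher. Following every safe sequence of crossings, the most of the 8 that can be at the right bank as the canoe arrives there on crossing 7 is 7 — never all 8.
So no plan with fewer than 9 crossings exists, and this one achieves 9:
1. animal Red and handler Red cross → the right bank.
2. handler Red crosses ← the left bank.
3. animal Blue, handler Blue, and handler Red cross → the right bank.
4. animal Red and handler Red cross ← the left bank.
5. handler Gold, handler Green, and handler Red cross → the right bank.
6. animal Blue crosses ← the left bank.
7. animal Blue and animal Red cross → the right bank.
8. animal Red crosses ← the left bank.
9. animal Gold, animal Green, and animal Red cross → the right bank.

9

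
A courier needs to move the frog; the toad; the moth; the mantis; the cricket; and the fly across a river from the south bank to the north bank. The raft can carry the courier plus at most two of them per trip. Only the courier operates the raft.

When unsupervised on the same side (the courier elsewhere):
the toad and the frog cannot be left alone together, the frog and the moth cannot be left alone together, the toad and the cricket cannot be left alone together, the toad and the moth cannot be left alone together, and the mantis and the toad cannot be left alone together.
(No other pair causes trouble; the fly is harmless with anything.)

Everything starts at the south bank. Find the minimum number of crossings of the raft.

9

Counting alone: the courier can take at most 2 across per trip to the north bank, so moving all 6 needs at least 3 loaded trips out, with a return between consecutive ones — at least 5 crossings.
The safety rule pushes this higher. Following every safe sequence of crossings, the most of the 6 that can be at the north bank as the raft arrives there on crossings 5, 7 is 4, 5 respectively — never all 6.
So no plan with fewer than 9 crossings exists, and this one achieves 9:
1. Courier goes to the north bank with the frog and the toad.  [the south bank: the cricket, the fly, the mantis, the moth | the north bank: the frog, the toad]
2. Courier goes back to the south bank with the frog.  [the south bank: the cricket, the fly, the frog, the mantis, the moth | the north bank: the toad]
3. Courier goes to the north bank with the frog and the mantis.  [the south bank: the cricket, the fly, the moth | the north bank: the frog, the mantis, the toad]
4. Courier goes back to the south bank with the toad.  [the south bank: the cricket, the fly, the moth, the toad | the north bank: the frog, the mantis]
5. Courier goes to the north bank with the cricket and the toad.  [the south bank: the fly, the moth | the north bank: the cricket, the frog, the mantis, the toad]
6. Courier goes back to the south bank with the toad.  [the south bank: the fly, the moth, the toad | the north bank: the cricket, the frog, the mantis]
7. Courier goes to the north bank with the fly and the toad.  [the south bank: the moth | the north bank: the cricket, the fly, the frog, the mantis, the toad]
8. Courier goes back to the south bank with the toad.  [the south bank: the moth, the toad | the north bank: the cricket, the fly, the frog, the mantis]
9. Courier goes to the north bank with the moth and the toad.  [the south bank: — | the north bank: the cricket, the fly, the frog, the mantis, the moth, the toad]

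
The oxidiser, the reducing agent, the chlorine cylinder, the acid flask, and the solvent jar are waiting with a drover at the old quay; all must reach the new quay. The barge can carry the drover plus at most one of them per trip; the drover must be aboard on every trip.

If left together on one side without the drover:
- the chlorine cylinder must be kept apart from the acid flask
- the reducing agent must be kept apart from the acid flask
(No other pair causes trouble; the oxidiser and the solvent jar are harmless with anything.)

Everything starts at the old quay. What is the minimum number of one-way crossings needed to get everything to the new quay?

Counting alone: the drover can take at most 1 across per trip to the new quay, so moving all 5 needs at least 5 loaded trips out, with a return between consecutive ones — at least 9 crossings.
The safety rule pushes this higher. Following every safe sequence of crossings, the most of the 5 that can be at the new quay as the barge arrives there on crossing 9 is 4 — never all 5.
So no plan with fewer than 11 crossings exists, and this one achieves 11:
1. Drover goes to the new quay with the acid flask.  [the old quay: the chlorine cylinder, the oxidiser, the reducing agent, the solvent jar | the new quay: the acid flask]
2. Drover goes back to the old quay alone.  [the old quay: the chlorine cylinder, the oxidiser, the reducing agent, the solvent jar | the new quay: the acid flask]
3. Drover goes to the new quay with the oxidiser.  [the old quay: the chlorine cylinder, the reducing agent, the solvent jar | the new quay: the acid flask, the oxidiser]
4. Drover goes back to the old quay alone.  [the old quay: the chlorine cylinder, the reducing agent, the solvent jar | the new quay: the acid flask, the oxidiser]
5. Drover goes to the new quay with the reducing agent.  [the old quay: the chlorine cylinder, the solvent jar | the new quay: the acid flask, the oxidiser, the reducing agent]
6. Drover goes back to the old quay with the acid flask.  [the old quay: the acid flask, the chlorine cylinder, the solvent jar | the new quay: the oxidiser, the reducing agent]
7. Drover goes to the new quay with the chlorine cylinder.  [the old quay: the acid flask, the solvent jar | the new quay: the chlorine cylinder, the oxidiser, the reducing agent]
8. Drover goes back to the old quay alone.  [the old quay: the acid flask, the solvent jar | the new quay: the chlorine cylinder, the oxidiser, the reducing agent]
9. Drover goes to the new quay with the solvent jar.  [the old quay: the acid flask | the new quay: the chlorine cylinder, the oxidiser, the reducing agent, the solvent jar]
10. Drover goes back to the old quay alone.  [the old quay: the acid flask | the new quay: the chlorine cylinder, the oxidiser, the reducing agent, the solvent jar]
11. Drover goes to the new quay with the acid flask.  [the old quay: — | the new quay: the acid flask, the chlorine cylinder, the oxidiser, the reducing agent, the solvent jar]

11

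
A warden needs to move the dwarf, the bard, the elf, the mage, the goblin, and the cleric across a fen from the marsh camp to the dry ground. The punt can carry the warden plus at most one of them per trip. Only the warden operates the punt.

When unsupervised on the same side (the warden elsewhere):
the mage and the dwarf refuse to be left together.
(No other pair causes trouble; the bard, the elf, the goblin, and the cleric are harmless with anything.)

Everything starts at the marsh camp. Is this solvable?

1. Warden goes to the dry ground with the dwarf.  [the marsh camp: the bard, the cleric, the elf, the goblin, the mage | the dry ground: the dwarf]
2. Warden goes back to the marsh camp alone.  [the marsh camp: the bard, the cleric, the elf, the goblin, the mage | the dry ground: the dwarf]
3. Warden goes to the dry ground with the bard.  [the marsh camp: the cleric, the elf, the goblin, the mage | the dry ground: the bard, the dwarf]
4. Warden goes back to the marsh camp alone.  [the marsh camp: the cleric, the elf, the goblin, the mage | the dry ground: the bard, the dwarf]
5. Warden goes to the dry ground with the elf.  [the marsh camp: the cleric, the goblin, the mage | the dry ground: the bard, the dwarf, the elf]
6. Warden goes back to the marsh camp alone.  [the marsh camp: the cleric, the goblin, the mage | the dry ground: the bard, the dwarf, the elf]
7. Warden goes to the dry ground with the goblin.  [the marsh camp: the cleric, the mage | the dry ground: the bard, the dwarf, the elf, the goblin]
8. Warden goes back to the marsh camp alone.  [the marsh camp: the cleric, the mage | the dry ground: the bard, the dwarf, the elf, the goblin]
9. Warden goes to the dry ground with the cleric.  [the marsh camp: the mage | the dry ground: the bard, the cleric, the dwarf, the elf, the goblin]
10. Warden goes back to the marsh camp alone.  [the marsh camp: the mage | the dry ground: the bard, the cleric, the dwarf, the elf, the goblin]
11. Warden goes to the dry ground with the mage.  [the marsh camp: — | the dry ground: the bard, the cleric, the dwarf, the elf, the goblin, the mage]

Yes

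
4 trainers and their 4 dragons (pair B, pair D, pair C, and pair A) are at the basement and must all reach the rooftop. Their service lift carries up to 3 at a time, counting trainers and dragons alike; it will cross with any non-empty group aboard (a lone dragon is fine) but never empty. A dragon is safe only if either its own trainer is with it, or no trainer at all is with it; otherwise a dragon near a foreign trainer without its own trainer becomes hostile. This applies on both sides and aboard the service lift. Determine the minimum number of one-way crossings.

9

Counting alone: each trip to the rooftop takes at most 3 across and each return brings at least 1 back, so after t trips out (and t−1 returns) at most 3t − (t−1) of the 8 are across; that first reaches 8 at t = 4, so at least 7 crossings are needed.
The safety rule pushes this higher. Following every safe sequence of crossings, the most of the 8 that can be at the rooftop as the service lift arrives there on crossing 7 is 7 — never all 8.
So no plan with fewer than 9 crossings exists, and this one achieves 9:
1. dragon B and trainer B cross → the rooftop.
2. trainer B crosses ← the basement.
3. dragon D, trainer B, and trainer D cross → the rooftop.
4. dragon B and trainer B cross ← the basement.
5. trainer A, trainer B, and trainer C cross → the rooftop.
6. dragon D crosses ← the basement.
7. dragon B and dragon D cross → the rooftop.
8. dragon B crosses ← the basement.
9. dragon A, dragon B, and dragon C cross → the rooftop.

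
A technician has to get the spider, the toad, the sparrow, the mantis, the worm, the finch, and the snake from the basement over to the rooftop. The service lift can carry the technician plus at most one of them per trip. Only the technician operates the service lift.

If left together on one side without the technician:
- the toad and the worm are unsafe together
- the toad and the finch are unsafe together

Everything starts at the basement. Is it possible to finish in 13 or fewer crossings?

Counting alone: the technician can take at most 1 across per trip to the rooftop, so moving all 7 needs at least 7 loaded trips out, with a return between consecutive ones — at least 13 crossings.
The safety rule pushes this higher. Following every safe sequence of crossings, the most of the 7 that can be at the rooftop as the service lift arrives there on crossing 13 is 6 — never all 7.
So the move cannot be finished within 13 crossings. (The shortest complete plan takes 15:)
1. Technician goes to the rooftop with the toad.  [the basement: the finch, the mantis, the snake, the sparrow, the spider, the worm | the rooftop: the toad]
2. Technician goes back to the basement alone.  [the basement: the finch, the mantis, the snake, the sparrow, the spider, the worm | the rooftop: the toad]
3. Technician goes to the rooftop with the spider.  [the basement: the finch, the mantis, the snake, the sparrow, the worm | the rooftop: the spider, the toad]
4. Technician goes back to the basement alone.  [the basement: the finch, the mantis, the snake, the sparrow, the worm | the rooftop: the spider, the toad]
5. Technician goes to the rooftop with the sparrow.  [the basement: the finch, the mantis, the snake, the worm | the rooftop: the sparrow, the spider, the toad]
6. Technician goes back to the basement alone.  [the basement: the finch, the mantis, the snake, the worm | the rooftop: the sparrow, the spider, the toad]
7. Technician goes to the rooftop with the mantis.  [the basement: the finch, the snake, the worm | the rooftop: the mantis, the sparrow, the spider, the toad]
8. Technician goes back to the basement alone.  [the basement: the finch, the snake, the worm | the rooftop: the mantis, the sparrow, the spider, the toad]
9. Technician goes to the rooftop with the worm.  [the basement: the finch, the snake | the rooftop: the mantis, the sparrow, the spider, the toad, the worm]
10. Technician goes back to the basement with the toad.  [the basement: the finch, the snake, the toad | the rooftop: the mantis, the sparrow, the spider, the worm]
11. Technician goes to the rooftop with the finch.  [the basement: the snake, the toad | the rooftop: the finch, the mantis, the sparrow, the spider, the worm]
12. Technician goes back to the basement alone.  [the basement: the snake, the toad | the rooftop: the finch, the mantis, the sparrow, the spider, the worm]
13. Technician goes to the rooftop with the snake.  [the basement: the toad | the rooftop: the finch, the mantis, the snake, the sparrow, the spider, the worm]
14. Technician goes back to the basement alone.  [the basement: the toad | the rooftop: the finch, the mantis, the snake, the sparrow, the spider, the worm]
15. Technician goes to the rooftop with the toad.  [the basement: — | the rooftop: the finch, the mantis, the snake, the sparrow, the spider, the toad, the worm]

No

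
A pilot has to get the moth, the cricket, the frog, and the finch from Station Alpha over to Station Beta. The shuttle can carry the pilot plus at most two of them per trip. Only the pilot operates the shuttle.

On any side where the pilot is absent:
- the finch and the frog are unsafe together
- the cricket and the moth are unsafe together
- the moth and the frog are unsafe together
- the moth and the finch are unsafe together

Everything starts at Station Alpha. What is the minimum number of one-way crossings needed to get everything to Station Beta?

5

Counting alone: the pilot can take at most 2 across per trip to Station Beta, so moving all 4 needs at least 2 loaded trips out, with a return between consecutive ones — at least 3 crossings.
The safety rule pushes this higher. Following every safe sequence of crossings, the most of the 4 that can be at Station Beta as the shuttle arrives there on crossing 3 is 3 — never all 4.
So no plan with fewer than 5 crossings exists, and this one achieves 5:
1. Pilot goes to Station Beta with the frog and the moth.  [Station Alpha: the cricket, the finch | Station Beta: the frog, the moth]
2. Pilot goes back to Station Alpha with the moth.  [Station Alpha: the cricket, the finch, the moth | Station Beta: the frog]
3. Pilot goes to Station Beta with the cricket and the moth.  [Station Alpha: the finch | Station Beta: the cricket, the frog, the moth]
4. Pilot goes back to Station Alpha with the moth.  [Station Alpha: the finch, the moth | Station Beta: the cricket, the frog]
5. Pilot goes to Station Beta with the finch and the moth.  [Station Alpha: — | Station Beta: the cricket, the finch, the frog, the moth]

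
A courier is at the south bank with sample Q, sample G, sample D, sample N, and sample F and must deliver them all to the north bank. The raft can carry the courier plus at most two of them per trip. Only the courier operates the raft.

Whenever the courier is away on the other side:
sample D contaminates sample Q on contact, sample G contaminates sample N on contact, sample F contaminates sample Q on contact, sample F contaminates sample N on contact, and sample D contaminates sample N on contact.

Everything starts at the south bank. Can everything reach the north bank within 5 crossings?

No

Counting alone: the courier can take at most 2 across per trip to the north bank, so moving all 5 needs at least 3 loaded trips out, with a return between consecutive ones — at least 5 crossings.
The safety rule pushes this higher. Following every safe sequence of crossings, the most of the 5 that can be at the north bank as the raft arrives there on crossing 5 is 4 — never all 5.
So the move cannot be finished within 5 crossings. (The shortest complete plan takes 7:)
1. Courier goes to the north bank with sample N and sample Q.
2. Courier goes back to the south bank alone.
3. Courier goes to the north bank with sample G.
4. Courier goes back to the south bank with sample N.
5. Courier goes to the north bank with sample D and sample F.
6. Courier goes back to the south bank with sample Q.
7. Courier goes to the north bank with sample N and sample Q.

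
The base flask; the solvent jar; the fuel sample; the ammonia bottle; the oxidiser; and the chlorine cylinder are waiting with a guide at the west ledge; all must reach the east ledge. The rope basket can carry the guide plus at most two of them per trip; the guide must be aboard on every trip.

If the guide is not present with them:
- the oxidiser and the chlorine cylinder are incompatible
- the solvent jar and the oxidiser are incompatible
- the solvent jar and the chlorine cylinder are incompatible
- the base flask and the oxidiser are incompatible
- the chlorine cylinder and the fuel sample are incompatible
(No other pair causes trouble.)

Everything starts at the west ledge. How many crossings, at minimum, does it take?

Counting alone: the guide can take at most 2 across per trip to the east ledge, so moving all 6 needs at least 3 loaded trips out, with a return between consecutive ones — at least 5 crossings.
The safety rule pushes this higher. Following every safe sequence of crossings, the most of the 6 that can be at the east ledge as the rope basket arrives there on crossings 5, 7 is 4, 5 respectively — never all 6.
So no plan with fewer than 9 crossings exists, and this one achieves 9:
1. Guide goes to the east ledge with the chlorine cylinder and the oxidiser.  [the west ledge: the ammonia bottle, the base flask, the fuel sample, the solvent jar | the east ledge: the chlorine cylinder, the oxidiser]
2. Guide goes back to the west ledge with the oxidiser.  [the west ledge: the ammonia bottle, the base flask, the fuel sample, the oxidiser, the solvent jar | the east ledge: the chlorine cylinder]
3. Guide goes to the east ledge with the base flask and the solvent jar.  [the west ledge: the ammonia bottle, the fuel sample, the oxidiser | the east ledge: the base flask, the chlorine cylinder, the solvent jar]
4. Guide goes back to the west ledge with the solvent jar.  [the west ledge: the ammonia bottle, the fuel sample, the oxidiser, the solvent jar | the east ledge: the base flask, the chlorine cylinder]
5. Guide goes to the east ledge with the fuel sample and the solvent jar.  [the west ledge: the ammonia bottle, the oxidiser | the east ledge: the base flask, the chlorine cylinder, the fuel sample, the solvent jar]
6. Guide goes back to the west ledge with the chlorine cylinder.  [the west ledge: the ammonia bottle, the chlorine cylinder, the oxidiser | the east ledge: the base flask, the fuel sample, the solvent jar]
7. Guide goes to the east ledge with the ammonia bottle and the oxidiser.  [the west ledge: the chlorine cylinder | the east ledge: the ammonia bottle, the base flask, the fuel sample, the oxidiser, the solvent jar]
8. Guide goes back to the west ledge with the oxidiser.  [the west ledge: the chlorine cylinder, the oxidiser | the east ledge: the ammonia bottle, the base flask, the fuel sample, the solvent jar]
9. Guide goes to the east ledge with the chlorine cylinder and the oxidiser.  [the west ledge: — | the east ledge: the ammonia bottle, the base flask, the chlorine cylinder, the fuel sample, the oxidiser, the solvent jar]

9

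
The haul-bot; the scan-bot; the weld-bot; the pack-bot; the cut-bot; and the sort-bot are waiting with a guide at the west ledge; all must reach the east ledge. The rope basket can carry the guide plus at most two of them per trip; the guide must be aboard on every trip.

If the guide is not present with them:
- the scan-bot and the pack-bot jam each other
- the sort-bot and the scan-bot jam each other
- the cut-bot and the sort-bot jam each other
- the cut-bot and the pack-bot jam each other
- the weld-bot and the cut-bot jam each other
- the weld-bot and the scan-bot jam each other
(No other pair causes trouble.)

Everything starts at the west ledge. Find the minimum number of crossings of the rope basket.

7

Counting alone: the guide can take at most 2 across per trip to the east ledge, so moving all 6 needs at least 3 loaded trips out, with a return between consecutive ones — at least 5 crossings.
The safety rule pushes this higher. Following every safe sequence of crossings, the most of the 6 that can be at the east ledge as the rope basket arrives there on crossing 5 is 5 — never all 6.
So no plan with fewer than 7 crossings exists, and this one achieves 7:
1. Guide goes to the east ledge with the cut-bot and the scan-bot.  [the west ledge: the haul-bot, the pack-bot, the sort-bot, the weld-bot | the east ledge: the cut-bot, the scan-bot]
2. Guide goes back to the west ledge alone.  [the west ledge: the haul-bot, the pack-bot, the sort-bot, the weld-bot | the east ledge: the cut-bot, the scan-bot]
3. Guide goes to the east ledge with the haul-bot and the weld-bot.  [the west ledge: the pack-bot, the sort-bot | the east ledge: the cut-bot, the haul-bot, the scan-bot, the weld-bot]
4. Guide goes back to the west ledge with the cut-bot and the scan-bot.  [the west ledge: the cut-bot, the pack-bot, the scan-bot, the sort-bot | the east ledge: the haul-bot, the weld-bot]
5. Guide goes to the east ledge with the pack-bot and the sort-bot.  [the west ledge: the cut-bot, the scan-bot | the east ledge: the haul-bot, the pack-bot, the sort-bot, the weld-bot]
6. Guide goes back to the west ledge alone.  [the west ledge: the cut-bot, the scan-bot | the east ledge: the haul-bot, the pack-bot, the sort-bot, the weld-bot]
7. Guide goes to the east ledge with the cut-bot and the scan-bot.  [the west ledge: — | the east ledge: the cut-bot, the haul-bot, the pack-bot, the scan-bot, the sort-bot, the weld-bot]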